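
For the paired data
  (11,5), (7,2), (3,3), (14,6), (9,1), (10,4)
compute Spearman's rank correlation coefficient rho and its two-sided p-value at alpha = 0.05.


Step 1: Rank x and y separately (midranks; no ties here).
rank(x): 11->5, 7->2, 3->1, 14->6, 9->3, 10->4
rank(y): 5->5, 2->2, 3->3, 6->6, 1->1, 4->4
Step 2: d_i = R_x(i) - R_y(i); compute d_i^2.
  (5-5)^2=0, (2-2)^2=0, (1-3)^2=4, (6-6)^2=0, (3-1)^2=4, (4-4)^2=0
sum(d^2) = 8.
Step 3: rho = 1 - 6*8 / (6*(6^2 - 1)) = 1 - 48/210 = 0.771429.
Step 4: Under H0, t = rho * sqrt((n-2)/(1-rho^2)) = 2.4247 ~ t(4).
Step 5: Two-sided p-value from the t-distribution with 4 df = 0.072397.
Step 6: alpha = 0.05. fail to reject H0.

rho = 0.7714, p = 0.072397, fail to reject H0 at alpha = 0.05.


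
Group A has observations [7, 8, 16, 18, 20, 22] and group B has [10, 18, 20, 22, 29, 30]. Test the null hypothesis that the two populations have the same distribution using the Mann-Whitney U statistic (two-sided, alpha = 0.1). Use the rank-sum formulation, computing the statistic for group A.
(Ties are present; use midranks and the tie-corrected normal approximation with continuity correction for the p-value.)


Step 1: Combine and sort all 12 observations; assign midranks.
sorted (value, group): (7,X), (8,X), (10,Y), (16,X), (18,X), (18,Y), (20,X), (20,Y), (22,X), (22,Y), (29,Y), (30,Y)
ranks: 7->1, 8->2, 10->3, 16->4, 18->5.5, 18->5.5, 20->7.5, 20->7.5, 22->9.5, 22->9.5, 29->11, 30->12
Step 2: Rank sum for X: R1 = 1 + 2 + 4 + 5.5 + 7.5 + 9.5 = 29.5.
Step 3: U_X = R1 - n1(n1+1)/2 = 29.5 - 6*7/2 = 29.5 - 21 = 8.5.
       U_Y = n1*n2 - U_X = 36 - 8.5 = 27.5.
Step 4: Ties are present, so use the tie-corrected normal approximation (with continuity correction) for the p-value.
Step 5: p-value = 0.147401; compare to alpha = 0.1. fail to reject H0.

U_X = 8.5, p = 0.147401, fail to reject H0 at alpha = 0.1.


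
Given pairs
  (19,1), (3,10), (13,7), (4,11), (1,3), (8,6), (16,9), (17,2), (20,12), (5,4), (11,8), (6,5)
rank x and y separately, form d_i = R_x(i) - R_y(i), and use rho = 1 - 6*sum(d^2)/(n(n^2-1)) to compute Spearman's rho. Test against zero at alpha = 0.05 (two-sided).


Step 1: Rank x and y separately (midranks; no ties here).
rank(x): 19->11, 3->2, 13->8, 4->3, 1->1, 8->6, 16->9, 17->10, 20->12, 5->4, 11->7, 6->5
rank(y): 1->1, 10->10, 7->7, 11->11, 3->3, 6->6, 9->9, 2->2, 12->12, 4->4, 8->8, 5->5
Step 2: d_i = R_x(i) - R_y(i); compute d_i^2.
  (11-1)^2=100, (2-10)^2=64, (8-7)^2=1, (3-11)^2=64, (1-3)^2=4, (6-6)^2=0, (9-9)^2=0, (10-2)^2=64, (12-12)^2=0, (4-4)^2=0, (7-8)^2=1, (5-5)^2=0
sum(d^2) = 298.
Step 3: rho = 1 - 6*298 / (12*(12^2 - 1)) = 1 - 1788/1716 = -0.041958.
Step 4: Under H0, t = rho * sqrt((n-2)/(1-rho^2)) = -0.1328 ~ t(10).
Step 5: Two-sided p-value from the t-distribution with 10 df = 0.896986.
Step 6: alpha = 0.05. fail to reject H0.

rho = -0.0420, p = 0.896986, fail to reject H0 at alpha = 0.05.


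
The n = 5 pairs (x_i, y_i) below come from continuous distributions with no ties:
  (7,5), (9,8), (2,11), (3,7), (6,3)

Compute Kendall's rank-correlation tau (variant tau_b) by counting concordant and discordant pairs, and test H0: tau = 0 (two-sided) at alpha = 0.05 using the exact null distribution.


Step 1: Enumerate the 10 unordered pairs (i,j) with i<j and classify each by sign(x_j-x_i) * sign(y_j-y_i).
  (1,2):dx=+2,dy=+3->C; (1,3):dx=-5,dy=+6->D; (1,4):dx=-4,dy=+2->D; (1,5):dx=-1,dy=-2->C
  (2,3):dx=-7,dy=+3->D; (2,4):dx=-6,dy=-1->C; (2,5):dx=-3,dy=-5->C; (3,4):dx=+1,dy=-4->D
  (3,5):dx=+4,dy=-8->D; (4,5):dx=+3,dy=-4->D
Step 2: C = 4, D = 6, total pairs = 10.
Step 3: tau = (C - D)/(n(n-1)/2) = (4 - 6)/10 = -0.200000.
Step 4: Exact two-sided p-value (enumerate n! = 120 permutations of y under H0): p = 0.816667.
Step 5: alpha = 0.05. fail to reject H0.

tau_b = -0.2000 (C=4, D=6), p = 0.816667, fail to reject H0.


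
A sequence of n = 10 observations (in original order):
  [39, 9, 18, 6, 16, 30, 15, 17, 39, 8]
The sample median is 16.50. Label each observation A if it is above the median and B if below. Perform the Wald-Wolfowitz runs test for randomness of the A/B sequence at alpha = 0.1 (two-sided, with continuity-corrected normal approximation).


Step 1: Compute median = 16.50; label A = above, B = below.
Labels in order: ABABBABAAB  (n_A = 5, n_B = 5)
Step 2: Count runs R = 8.
Step 3: Under H0 (random ordering), E[R] = 2*n_A*n_B/(n_A+n_B) + 1 = 2*5*5/10 + 1 = 6.0000.
        Var[R] = 2*n_A*n_B*(2*n_A*n_B - n_A - n_B) / ((n_A+n_B)^2 * (n_A+n_B-1)) = 2000/900 = 2.2222.
        SD[R] = 1.4907.
Step 4: Continuity-corrected z = (R - 0.5 - E[R]) / SD[R] = (8 - 0.5 - 6.0000) / 1.4907 = 1.0062.
Step 5: Two-sided p-value via normal approximation = 2*(1 - Phi(|z|)) = 0.314305.
Step 6: alpha = 0.1. fail to reject H0.

R = 8, z = 1.0062, p = 0.314305, fail to reject H0.


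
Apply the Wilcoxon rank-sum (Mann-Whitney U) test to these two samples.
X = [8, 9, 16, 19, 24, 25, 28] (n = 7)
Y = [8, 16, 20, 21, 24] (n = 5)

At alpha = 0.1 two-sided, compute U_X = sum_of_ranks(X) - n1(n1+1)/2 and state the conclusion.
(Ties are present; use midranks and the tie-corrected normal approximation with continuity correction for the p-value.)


Step 1: Combine and sort all 12 observations; assign midranks.
sorted (value, group): (8,X), (8,Y), (9,X), (16,X), (16,Y), (19,X), (20,Y), (21,Y), (24,X), (24,Y), (25,X), (28,X)
ranks: 8->1.5, 8->1.5, 9->3, 16->4.5, 16->4.5, 19->6, 20->7, 21->8, 24->9.5, 24->9.5, 25->11, 28->12
Step 2: Rank sum for X: R1 = 1.5 + 3 + 4.5 + 6 + 9.5 + 11 + 12 = 47.5.
Step 3: U_X = R1 - n1(n1+1)/2 = 47.5 - 7*8/2 = 47.5 - 28 = 19.5.
       U_Y = n1*n2 - U_X = 35 - 19.5 = 15.5.
Step 4: Ties are present, so use the tie-corrected normal approximation (with continuity correction) for the p-value.
Step 5: p-value = 0.806544; compare to alpha = 0.1. fail to reject H0.

U_X = 19.5, p = 0.806544, fail to reject H0 at alpha = 0.1.


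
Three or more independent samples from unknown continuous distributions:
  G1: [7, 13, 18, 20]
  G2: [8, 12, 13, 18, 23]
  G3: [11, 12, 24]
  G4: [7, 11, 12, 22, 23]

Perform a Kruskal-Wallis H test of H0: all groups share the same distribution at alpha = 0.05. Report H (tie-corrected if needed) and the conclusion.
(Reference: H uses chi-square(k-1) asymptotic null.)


Step 1: Combine all N = 17 observations and assign midranks.
sorted (value, group, rank): (7,G1,1.5), (7,G4,1.5), (8,G2,3), (11,G3,4.5), (11,G4,4.5), (12,G2,7), (12,G3,7), (12,G4,7), (13,G1,9.5), (13,G2,9.5), (18,G1,11.5), (18,G2,11.5), (20,G1,13), (22,G4,14), (23,G2,15.5), (23,G4,15.5), (24,G3,17)
Step 2: Sum ranks within each group.
R_1 = 35.5 (n_1 = 4)
R_2 = 46.5 (n_2 = 5)
R_3 = 28.5 (n_3 = 3)
R_4 = 42.5 (n_4 = 5)
Step 3: H = 12/(N(N+1)) * sum(R_i^2/n_i) - 3(N+1)
     = 12/(17*18) * (35.5^2/4 + 46.5^2/5 + 28.5^2/3 + 42.5^2/5) - 3*18
     = 0.039216 * 1379.51 - 54
     = 0.098529.
Step 4: Ties present; correction factor C = 1 - 54/(17^3 - 17) = 0.988971. Corrected H = 0.098529 / 0.988971 = 0.099628.
Step 5: Under H0, H ~ chi^2(3); p-value = 0.991882.
Step 6: alpha = 0.05. fail to reject H0.

H = 0.0996, df = 3, p = 0.991882, fail to reject H0.


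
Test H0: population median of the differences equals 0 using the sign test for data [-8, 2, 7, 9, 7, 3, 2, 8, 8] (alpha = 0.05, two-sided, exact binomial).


Step 1: Discard zero differences. Original n = 9; n_eff = number of nonzero differences = 9.
Nonzero differences (with sign): -8, +2, +7, +9, +7, +3, +2, +8, +8
Step 2: Count signs: positive = 8, negative = 1.
Step 3: Under H0: P(positive) = 0.5, so the number of positives S ~ Bin(9, 0.5).
Step 4: Two-sided exact p-value = sum of Bin(9,0.5) probabilities at or below the observed probability = 0.039062.
Step 5: alpha = 0.05. reject H0.

n_eff = 9, pos = 8, neg = 1, p = 0.039062, reject H0.


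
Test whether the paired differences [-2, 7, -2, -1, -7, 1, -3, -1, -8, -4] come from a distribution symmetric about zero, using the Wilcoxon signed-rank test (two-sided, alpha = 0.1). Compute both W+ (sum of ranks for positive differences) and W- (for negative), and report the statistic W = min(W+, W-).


Step 1: Drop any zero differences (none here) and take |d_i|.
|d| = [2, 7, 2, 1, 7, 1, 3, 1, 8, 4]
Step 2: Midrank |d_i| (ties get averaged ranks).
ranks: |2|->4.5, |7|->8.5, |2|->4.5, |1|->2, |7|->8.5, |1|->2, |3|->6, |1|->2, |8|->10, |4|->7
Step 3: Attach original signs; sum ranks with positive sign and with negative sign.
W+ = 8.5 + 2 = 10.5
W- = 4.5 + 4.5 + 2 + 8.5 + 6 + 2 + 10 + 7 = 44.5
(Check: W+ + W- = 55 should equal n(n+1)/2 = 55.)
Step 4: Test statistic W = min(W+, W-) = 10.5.
Step 5: Ties in |d|, so use the tie-corrected normal approximation.
        E[W] = n(n+1)/4 = 10*11/4 = 27.5.
        Tie groups: |d|=1 (t=3), |d|=2 (t=2), |d|=7 (t=2); sum(t^3 - t) = 36.
        Var[W] = n(n+1)(2n+1)/24 - sum(t^3-t)/48 = 2310/24 - 36/48 = 95.5.
        z = (W - E[W]) / sqrt(Var[W]) = (10.5 - 27.5) / 9.7724 = -1.7396.
        Two-sided p = 2*Phi(z) = 0.081931.
Step 6: alpha = 0.1. reject H0.

W+ = 10.5, W- = 44.5, W = min = 10.5, p = 0.081931, reject H0.


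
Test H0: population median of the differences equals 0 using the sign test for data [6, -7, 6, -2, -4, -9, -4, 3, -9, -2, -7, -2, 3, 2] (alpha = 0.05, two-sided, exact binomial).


Step 1: Discard zero differences. Original n = 14; n_eff = number of nonzero differences = 14.
Nonzero differences (with sign): +6, -7, +6, -2, -4, -9, -4, +3, -9, -2, -7, -2, +3, +2
Step 2: Count signs: positive = 5, negative = 9.
Step 3: Under H0: P(positive) = 0.5, so the number of positives S ~ Bin(14, 0.5).
Step 4: Two-sided exact p-value = sum of Bin(14,0.5) probabilities at or below the observed probability = 0.423950.
Step 5: alpha = 0.05. fail to reject H0.

n_eff = 14, pos = 5, neg = 9, p = 0.423950, fail to reject H0.


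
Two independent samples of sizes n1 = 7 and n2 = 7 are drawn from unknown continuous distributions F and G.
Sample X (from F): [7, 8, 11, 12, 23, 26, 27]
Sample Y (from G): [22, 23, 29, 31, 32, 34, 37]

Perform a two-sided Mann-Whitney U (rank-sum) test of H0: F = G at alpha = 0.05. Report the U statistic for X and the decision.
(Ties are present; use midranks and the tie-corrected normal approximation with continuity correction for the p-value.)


Step 1: Combine and sort all 14 observations; assign midranks.
sorted (value, group): (7,X), (8,X), (11,X), (12,X), (22,Y), (23,X), (23,Y), (26,X), (27,X), (29,Y), (31,Y), (32,Y), (34,Y), (37,Y)
ranks: 7->1, 8->2, 11->3, 12->4, 22->5, 23->6.5, 23->6.5, 26->8, 27->9, 29->10, 31->11, 32->12, 34->13, 37->14
Step 2: Rank sum for X: R1 = 1 + 2 + 3 + 4 + 6.5 + 8 + 9 = 33.5.
Step 3: U_X = R1 - n1(n1+1)/2 = 33.5 - 7*8/2 = 33.5 - 28 = 5.5.
       U_Y = n1*n2 - U_X = 49 - 5.5 = 43.5.
Step 4: Ties are present, so use the tie-corrected normal approximation (with continuity correction) for the p-value.
Step 5: p-value = 0.017960; compare to alpha = 0.05. reject H0.

U_X = 5.5, p = 0.017960, reject H0 at alpha = 0.05.


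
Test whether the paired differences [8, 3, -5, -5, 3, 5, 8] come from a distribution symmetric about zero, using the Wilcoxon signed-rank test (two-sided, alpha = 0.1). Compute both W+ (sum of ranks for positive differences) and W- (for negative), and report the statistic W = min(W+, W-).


Step 1: Drop any zero differences (none here) and take |d_i|.
|d| = [8, 3, 5, 5, 3, 5, 8]
Step 2: Midrank |d_i| (ties get averaged ranks).
ranks: |8|->6.5, |3|->1.5, |5|->4, |5|->4, |3|->1.5, |5|->4, |8|->6.5
Step 3: Attach original signs; sum ranks with positive sign and with negative sign.
W+ = 6.5 + 1.5 + 1.5 + 4 + 6.5 = 20
W- = 4 + 4 = 8
(Check: W+ + W- = 28 should equal n(n+1)/2 = 28.)
Step 4: Test statistic W = min(W+, W-) = 8.
Step 5: Ties in |d|, so use the tie-corrected normal approximation.
        E[W] = n(n+1)/4 = 7*8/4 = 14.
        Tie groups: |d|=3 (t=2), |d|=5 (t=3), |d|=8 (t=2); sum(t^3 - t) = 36.
        Var[W] = n(n+1)(2n+1)/24 - sum(t^3-t)/48 = 840/24 - 36/48 = 34.25.
        z = (W - E[W]) / sqrt(Var[W]) = (8 - 14) / 5.8523 = -1.0252.
        Two-sided p = 2*Phi(z) = 0.305255.
Step 6: alpha = 0.1. fail to reject H0.

W+ = 20, W- = 8, W = min = 8, p = 0.305255, fail to reject H0.


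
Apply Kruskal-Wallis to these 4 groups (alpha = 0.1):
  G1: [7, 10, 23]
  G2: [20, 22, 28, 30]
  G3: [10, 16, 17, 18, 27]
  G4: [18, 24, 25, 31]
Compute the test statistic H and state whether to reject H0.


Step 1: Combine all N = 16 observations and assign midranks.
sorted (value, group, rank): (7,G1,1), (10,G1,2.5), (10,G3,2.5), (16,G3,4), (17,G3,5), (18,G3,6.5), (18,G4,6.5), (20,G2,8), (22,G2,9), (23,G1,10), (24,G4,11), (25,G4,12), (27,G3,13), (28,G2,14), (30,G2,15), (31,G4,16)
Step 2: Sum ranks within each group.
R_1 = 13.5 (n_1 = 3)
R_2 = 46 (n_2 = 4)
R_3 = 31 (n_3 = 5)
R_4 = 45.5 (n_4 = 4)
Step 3: H = 12/(N(N+1)) * sum(R_i^2/n_i) - 3(N+1)
     = 12/(16*17) * (13.5^2/3 + 46^2/4 + 31^2/5 + 45.5^2/4) - 3*17
     = 0.044118 * 1299.51 - 51
     = 6.331434.
Step 4: Ties present; correction factor C = 1 - 12/(16^3 - 16) = 0.997059. Corrected H = 6.331434 / 0.997059 = 6.350111.
Step 5: Under H0, H ~ chi^2(3); p-value = 0.095765.
Step 6: alpha = 0.1. reject H0.

H = 6.3501, df = 3, p = 0.095765, reject H0.


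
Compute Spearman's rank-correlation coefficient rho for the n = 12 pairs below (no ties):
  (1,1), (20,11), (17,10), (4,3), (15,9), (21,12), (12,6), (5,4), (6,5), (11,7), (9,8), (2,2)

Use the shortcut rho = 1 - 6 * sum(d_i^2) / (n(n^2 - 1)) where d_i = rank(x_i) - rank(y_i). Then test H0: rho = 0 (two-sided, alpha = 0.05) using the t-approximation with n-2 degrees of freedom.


Step 1: Rank x and y separately (midranks; no ties here).
rank(x): 1->1, 20->11, 17->10, 4->3, 15->9, 21->12, 12->8, 5->4, 6->5, 11->7, 9->6, 2->2
rank(y): 1->1, 11->11, 10->10, 3->3, 9->9, 12->12, 6->6, 4->4, 5->5, 7->7, 8->8, 2->2
Step 2: d_i = R_x(i) - R_y(i); compute d_i^2.
  (1-1)^2=0, (11-11)^2=0, (10-10)^2=0, (3-3)^2=0, (9-9)^2=0, (12-12)^2=0, (8-6)^2=4, (4-4)^2=0, (5-5)^2=0, (7-7)^2=0, (6-8)^2=4, (2-2)^2=0
sum(d^2) = 8.
Step 3: rho = 1 - 6*8 / (12*(12^2 - 1)) = 1 - 48/1716 = 0.972028.
Step 4: Under H0, t = rho * sqrt((n-2)/(1-rho^2)) = 13.0876 ~ t(10).
Step 5: Two-sided p-value from the t-distribution with 10 df = 0.000000.
Step 6: alpha = 0.05. reject H0.

rho = 0.9720, p = 0.000000, reject H0 at alpha = 0.05.


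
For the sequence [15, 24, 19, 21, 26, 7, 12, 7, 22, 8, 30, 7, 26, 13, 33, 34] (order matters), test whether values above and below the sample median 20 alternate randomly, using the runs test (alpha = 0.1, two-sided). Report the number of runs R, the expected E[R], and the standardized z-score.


Step 1: Compute median = 20; label A = above, B = below.
Labels in order: BABAABBBABABABAA  (n_A = 8, n_B = 8)
Step 2: Count runs R = 12.
Step 3: Under H0 (random ordering), E[R] = 2*n_A*n_B/(n_A+n_B) + 1 = 2*8*8/16 + 1 = 9.0000.
        Var[R] = 2*n_A*n_B*(2*n_A*n_B - n_A - n_B) / ((n_A+n_B)^2 * (n_A+n_B-1)) = 14336/3840 = 3.7333.
        SD[R] = 1.9322.
Step 4: Continuity-corrected z = (R - 0.5 - E[R]) / SD[R] = (12 - 0.5 - 9.0000) / 1.9322 = 1.2939.
Step 5: Two-sided p-value via normal approximation = 2*(1 - Phi(|z|)) = 0.195709.
Step 6: alpha = 0.1. fail to reject H0.

R = 12, z = 1.2939, p = 0.195709, fail to reject H0.


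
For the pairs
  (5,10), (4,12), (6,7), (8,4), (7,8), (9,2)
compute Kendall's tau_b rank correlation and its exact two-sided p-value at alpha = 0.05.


Step 1: Enumerate the 15 unordered pairs (i,j) with i<j and classify each by sign(x_j-x_i) * sign(y_j-y_i).
  (1,2):dx=-1,dy=+2->D; (1,3):dx=+1,dy=-3->D; (1,4):dx=+3,dy=-6->D; (1,5):dx=+2,dy=-2->D
  (1,6):dx=+4,dy=-8->D; (2,3):dx=+2,dy=-5->D; (2,4):dx=+4,dy=-8->D; (2,5):dx=+3,dy=-4->D
  (2,6):dx=+5,dy=-10->D; (3,4):dx=+2,dy=-3->D; (3,5):dx=+1,dy=+1->C; (3,6):dx=+3,dy=-5->D
  (4,5):dx=-1,dy=+4->D; (4,6):dx=+1,dy=-2->D; (5,6):dx=+2,dy=-6->D
Step 2: C = 1, D = 14, total pairs = 15.
Step 3: tau = (C - D)/(n(n-1)/2) = (1 - 14)/15 = -0.866667.
Step 4: Exact two-sided p-value (enumerate n! = 720 permutations of y under H0): p = 0.016667.
Step 5: alpha = 0.05. reject H0.

tau_b = -0.8667 (C=1, D=14), p = 0.016667, reject H0.


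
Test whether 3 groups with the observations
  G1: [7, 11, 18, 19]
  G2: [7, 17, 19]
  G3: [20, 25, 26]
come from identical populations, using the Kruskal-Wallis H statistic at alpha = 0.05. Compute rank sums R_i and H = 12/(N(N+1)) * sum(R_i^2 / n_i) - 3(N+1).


Step 1: Combine all N = 10 observations and assign midranks.
sorted (value, group, rank): (7,G1,1.5), (7,G2,1.5), (11,G1,3), (17,G2,4), (18,G1,5), (19,G1,6.5), (19,G2,6.5), (20,G3,8), (25,G3,9), (26,G3,10)
Step 2: Sum ranks within each group.
R_1 = 16 (n_1 = 4)
R_2 = 12 (n_2 = 3)
R_3 = 27 (n_3 = 3)
Step 3: H = 12/(N(N+1)) * sum(R_i^2/n_i) - 3(N+1)
     = 12/(10*11) * (16^2/4 + 12^2/3 + 27^2/3) - 3*11
     = 0.109091 * 355 - 33
     = 5.727273.
Step 4: Ties present; correction factor C = 1 - 12/(10^3 - 10) = 0.987879. Corrected H = 5.727273 / 0.987879 = 5.797546.
Step 5: Under H0, H ~ chi^2(2); p-value = 0.055091.
Step 6: alpha = 0.05. fail to reject H0.

H = 5.7975, df = 2, p = 0.055091, fail to reject H0.


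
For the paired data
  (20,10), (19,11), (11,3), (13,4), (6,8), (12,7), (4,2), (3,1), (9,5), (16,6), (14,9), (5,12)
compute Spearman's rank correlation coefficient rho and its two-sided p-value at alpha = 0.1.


Step 1: Rank x and y separately (midranks; no ties here).
rank(x): 20->12, 19->11, 11->6, 13->8, 6->4, 12->7, 4->2, 3->1, 9->5, 16->10, 14->9, 5->3
rank(y): 10->10, 11->11, 3->3, 4->4, 8->8, 7->7, 2->2, 1->1, 5->5, 6->6, 9->9, 12->12
Step 2: d_i = R_x(i) - R_y(i); compute d_i^2.
  (12-10)^2=4, (11-11)^2=0, (6-3)^2=9, (8-4)^2=16, (4-8)^2=16, (7-7)^2=0, (2-2)^2=0, (1-1)^2=0, (5-5)^2=0, (10-6)^2=16, (9-9)^2=0, (3-12)^2=81
sum(d^2) = 142.
Step 3: rho = 1 - 6*142 / (12*(12^2 - 1)) = 1 - 852/1716 = 0.503497.
Step 4: Under H0, t = rho * sqrt((n-2)/(1-rho^2)) = 1.8428 ~ t(10).
Step 5: Two-sided p-value from the t-distribution with 10 df = 0.095157.
Step 6: alpha = 0.1. reject H0.

rho = 0.5035, p = 0.095157, reject H0 at alpha = 0.1.


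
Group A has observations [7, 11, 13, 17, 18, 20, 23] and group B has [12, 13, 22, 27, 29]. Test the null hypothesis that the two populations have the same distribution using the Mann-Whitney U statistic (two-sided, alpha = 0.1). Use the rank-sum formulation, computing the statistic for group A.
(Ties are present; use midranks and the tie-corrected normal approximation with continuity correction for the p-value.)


Step 1: Combine and sort all 12 observations; assign midranks.
sorted (value, group): (7,X), (11,X), (12,Y), (13,X), (13,Y), (17,X), (18,X), (20,X), (22,Y), (23,X), (27,Y), (29,Y)
ranks: 7->1, 11->2, 12->3, 13->4.5, 13->4.5, 17->6, 18->7, 20->8, 22->9, 23->10, 27->11, 29->12
Step 2: Rank sum for X: R1 = 1 + 2 + 4.5 + 6 + 7 + 8 + 10 = 38.5.
Step 3: U_X = R1 - n1(n1+1)/2 = 38.5 - 7*8/2 = 38.5 - 28 = 10.5.
       U_Y = n1*n2 - U_X = 35 - 10.5 = 24.5.
Step 4: Ties are present, so use the tie-corrected normal approximation (with continuity correction) for the p-value.
Step 5: p-value = 0.290307; compare to alpha = 0.1. fail to reject H0.

U_X = 10.5, p = 0.290307, fail to reject H0 at alpha = 0.1.


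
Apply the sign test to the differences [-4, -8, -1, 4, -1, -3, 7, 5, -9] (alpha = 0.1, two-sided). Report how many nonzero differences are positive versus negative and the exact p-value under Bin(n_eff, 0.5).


Step 1: Discard zero differences. Original n = 9; n_eff = number of nonzero differences = 9.
Nonzero differences (with sign): -4, -8, -1, +4, -1, -3, +7, +5, -9
Step 2: Count signs: positive = 3, negative = 6.
Step 3: Under H0: P(positive) = 0.5, so the number of positives S ~ Bin(9, 0.5).
Step 4: Two-sided exact p-value = sum of Bin(9,0.5) probabilities at or below the observed probability = 0.507812.
Step 5: alpha = 0.1. fail to reject H0.

n_eff = 9, pos = 3, neg = 6, p = 0.507812, fail to reject H0.


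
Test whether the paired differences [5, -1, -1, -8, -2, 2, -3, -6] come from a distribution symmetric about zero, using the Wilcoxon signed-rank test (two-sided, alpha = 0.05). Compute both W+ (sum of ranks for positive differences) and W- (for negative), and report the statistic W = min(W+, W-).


Step 1: Drop any zero differences (none here) and take |d_i|.
|d| = [5, 1, 1, 8, 2, 2, 3, 6]
Step 2: Midrank |d_i| (ties get averaged ranks).
ranks: |5|->6, |1|->1.5, |1|->1.5, |8|->8, |2|->3.5, |2|->3.5, |3|->5, |6|->7
Step 3: Attach original signs; sum ranks with positive sign and with negative sign.
W+ = 6 + 3.5 = 9.5
W- = 1.5 + 1.5 + 8 + 3.5 + 5 + 7 = 26.5
(Check: W+ + W- = 36 should equal n(n+1)/2 = 36.)
Step 4: Test statistic W = min(W+, W-) = 9.5.
Step 5: Ties in |d|, so use the tie-corrected normal approximation.
        E[W] = n(n+1)/4 = 8*9/4 = 18.
        Tie groups: |d|=1 (t=2), |d|=2 (t=2); sum(t^3 - t) = 12.
        Var[W] = n(n+1)(2n+1)/24 - sum(t^3-t)/48 = 1224/24 - 12/48 = 50.75.
        z = (W - E[W]) / sqrt(Var[W]) = (9.5 - 18) / 7.1239 = -1.1932.
        Two-sided p = 2*Phi(z) = 0.232804.
Step 6: alpha = 0.05. fail to reject H0.

W+ = 9.5, W- = 26.5, W = min = 9.5, p = 0.232804, fail to reject H0.


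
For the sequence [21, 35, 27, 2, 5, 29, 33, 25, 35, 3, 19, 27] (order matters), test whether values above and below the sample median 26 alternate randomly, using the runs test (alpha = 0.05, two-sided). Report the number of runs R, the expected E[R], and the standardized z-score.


Step 1: Compute median = 26; label A = above, B = below.
Labels in order: BAABBAABABBA  (n_A = 6, n_B = 6)
Step 2: Count runs R = 8.
Step 3: Under H0 (random ordering), E[R] = 2*n_A*n_B/(n_A+n_B) + 1 = 2*6*6/12 + 1 = 7.0000.
        Var[R] = 2*n_A*n_B*(2*n_A*n_B - n_A - n_B) / ((n_A+n_B)^2 * (n_A+n_B-1)) = 4320/1584 = 2.7273.
        SD[R] = 1.6514.
Step 4: Continuity-corrected z = (R - 0.5 - E[R]) / SD[R] = (8 - 0.5 - 7.0000) / 1.6514 = 0.3028.
Step 5: Two-sided p-value via normal approximation = 2*(1 - Phi(|z|)) = 0.762069.
Step 6: alpha = 0.05. fail to reject H0.

R = 8, z = 0.3028, p = 0.762069, fail to reject H0.


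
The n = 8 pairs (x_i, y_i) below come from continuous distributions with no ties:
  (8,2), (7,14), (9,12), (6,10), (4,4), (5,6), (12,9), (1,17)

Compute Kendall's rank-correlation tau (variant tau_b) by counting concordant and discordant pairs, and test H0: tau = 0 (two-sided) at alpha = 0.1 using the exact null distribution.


Step 1: Enumerate the 28 unordered pairs (i,j) with i<j and classify each by sign(x_j-x_i) * sign(y_j-y_i).
  (1,2):dx=-1,dy=+12->D; (1,3):dx=+1,dy=+10->C; (1,4):dx=-2,dy=+8->D; (1,5):dx=-4,dy=+2->D
  (1,6):dx=-3,dy=+4->D; (1,7):dx=+4,dy=+7->C; (1,8):dx=-7,dy=+15->D; (2,3):dx=+2,dy=-2->D
  (2,4):dx=-1,dy=-4->C; (2,5):dx=-3,dy=-10->C; (2,6):dx=-2,dy=-8->C; (2,7):dx=+5,dy=-5->D
  (2,8):dx=-6,dy=+3->D; (3,4):dx=-3,dy=-2->C; (3,5):dx=-5,dy=-8->C; (3,6):dx=-4,dy=-6->C
  (3,7):dx=+3,dy=-3->D; (3,8):dx=-8,dy=+5->D; (4,5):dx=-2,dy=-6->C; (4,6):dx=-1,dy=-4->C
  (4,7):dx=+6,dy=-1->D; (4,8):dx=-5,dy=+7->D; (5,6):dx=+1,dy=+2->C; (5,7):dx=+8,dy=+5->C
  (5,8):dx=-3,dy=+13->D; (6,7):dx=+7,dy=+3->C; (6,8):dx=-4,dy=+11->D; (7,8):dx=-11,dy=+8->D
Step 2: C = 13, D = 15, total pairs = 28.
Step 3: tau = (C - D)/(n(n-1)/2) = (13 - 15)/28 = -0.071429.
Step 4: Exact two-sided p-value (enumerate n! = 40320 permutations of y under H0): p = 0.904861.
Step 5: alpha = 0.1. fail to reject H0.

tau_b = -0.0714 (C=13, D=15), p = 0.904861, fail to reject H0.


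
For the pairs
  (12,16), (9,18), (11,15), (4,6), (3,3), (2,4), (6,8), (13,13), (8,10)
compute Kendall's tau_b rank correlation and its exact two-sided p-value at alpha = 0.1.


Step 1: Enumerate the 36 unordered pairs (i,j) with i<j and classify each by sign(x_j-x_i) * sign(y_j-y_i).
  (1,2):dx=-3,dy=+2->D; (1,3):dx=-1,dy=-1->C; (1,4):dx=-8,dy=-10->C; (1,5):dx=-9,dy=-13->C
  (1,6):dx=-10,dy=-12->C; (1,7):dx=-6,dy=-8->C; (1,8):dx=+1,dy=-3->D; (1,9):dx=-4,dy=-6->C
  (2,3):dx=+2,dy=-3->D; (2,4):dx=-5,dy=-12->C; (2,5):dx=-6,dy=-15->C; (2,6):dx=-7,dy=-14->C
  (2,7):dx=-3,dy=-10->C; (2,8):dx=+4,dy=-5->D; (2,9):dx=-1,dy=-8->C; (3,4):dx=-7,dy=-9->C
  (3,5):dx=-8,dy=-12->C; (3,6):dx=-9,dy=-11->C; (3,7):dx=-5,dy=-7->C; (3,8):dx=+2,dy=-2->D
  (3,9):dx=-3,dy=-5->C; (4,5):dx=-1,dy=-3->C; (4,6):dx=-2,dy=-2->C; (4,7):dx=+2,dy=+2->C
  (4,8):dx=+9,dy=+7->C; (4,9):dx=+4,dy=+4->C; (5,6):dx=-1,dy=+1->D; (5,7):dx=+3,dy=+5->C
  (5,8):dx=+10,dy=+10->C; (5,9):dx=+5,dy=+7->C; (6,7):dx=+4,dy=+4->C; (6,8):dx=+11,dy=+9->C
  (6,9):dx=+6,dy=+6->C; (7,8):dx=+7,dy=+5->C; (7,9):dx=+2,dy=+2->C; (8,9):dx=-5,dy=-3->C
Step 2: C = 30, D = 6, total pairs = 36.
Step 3: tau = (C - D)/(n(n-1)/2) = (30 - 6)/36 = 0.666667.
Step 4: Exact two-sided p-value (enumerate n! = 362880 permutations of y under H0): p = 0.012665.
Step 5: alpha = 0.1. reject H0.

tau_b = 0.6667 (C=30, D=6), p = 0.012665, reject H0.


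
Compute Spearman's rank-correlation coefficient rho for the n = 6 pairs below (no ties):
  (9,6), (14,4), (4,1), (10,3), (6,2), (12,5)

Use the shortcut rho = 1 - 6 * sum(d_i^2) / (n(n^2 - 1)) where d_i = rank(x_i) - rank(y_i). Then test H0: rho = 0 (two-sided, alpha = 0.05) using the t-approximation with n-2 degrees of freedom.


Step 1: Rank x and y separately (midranks; no ties here).
rank(x): 9->3, 14->6, 4->1, 10->4, 6->2, 12->5
rank(y): 6->6, 4->4, 1->1, 3->3, 2->2, 5->5
Step 2: d_i = R_x(i) - R_y(i); compute d_i^2.
  (3-6)^2=9, (6-4)^2=4, (1-1)^2=0, (4-3)^2=1, (2-2)^2=0, (5-5)^2=0
sum(d^2) = 14.
Step 3: rho = 1 - 6*14 / (6*(6^2 - 1)) = 1 - 84/210 = 0.600000.
Step 4: Under H0, t = rho * sqrt((n-2)/(1-rho^2)) = 1.5000 ~ t(4).
Step 5: Two-sided p-value from the t-distribution with 4 df = 0.208000.
Step 6: alpha = 0.05. fail to reject H0.

rho = 0.6000, p = 0.208000, fail to reject H0 at alpha = 0.05.


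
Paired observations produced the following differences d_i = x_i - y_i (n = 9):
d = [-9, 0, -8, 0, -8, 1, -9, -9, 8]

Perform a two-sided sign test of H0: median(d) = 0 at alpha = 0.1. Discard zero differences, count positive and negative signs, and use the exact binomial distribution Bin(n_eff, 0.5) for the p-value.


Step 1: Discard zero differences. Original n = 9; n_eff = number of nonzero differences = 7.
Nonzero differences (with sign): -9, -8, -8, +1, -9, -9, +8
Step 2: Count signs: positive = 2, negative = 5.
Step 3: Under H0: P(positive) = 0.5, so the number of positives S ~ Bin(7, 0.5).
Step 4: Two-sided exact p-value = sum of Bin(7,0.5) probabilities at or below the observed probability = 0.453125.
Step 5: alpha = 0.1. fail to reject H0.

n_eff = 7, pos = 2, neg = 5, p = 0.453125, fail to reject H0.


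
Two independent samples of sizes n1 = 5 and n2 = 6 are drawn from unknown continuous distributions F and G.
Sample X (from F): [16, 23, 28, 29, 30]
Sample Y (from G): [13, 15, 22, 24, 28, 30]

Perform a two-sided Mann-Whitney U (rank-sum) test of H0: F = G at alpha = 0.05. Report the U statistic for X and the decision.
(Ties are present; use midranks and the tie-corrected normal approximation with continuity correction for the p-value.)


Step 1: Combine and sort all 11 observations; assign midranks.
sorted (value, group): (13,Y), (15,Y), (16,X), (22,Y), (23,X), (24,Y), (28,X), (28,Y), (29,X), (30,X), (30,Y)
ranks: 13->1, 15->2, 16->3, 22->4, 23->5, 24->6, 28->7.5, 28->7.5, 29->9, 30->10.5, 30->10.5
Step 2: Rank sum for X: R1 = 3 + 5 + 7.5 + 9 + 10.5 = 35.
Step 3: U_X = R1 - n1(n1+1)/2 = 35 - 5*6/2 = 35 - 15 = 20.
       U_Y = n1*n2 - U_X = 30 - 20 = 10.
Step 4: Ties are present, so use the tie-corrected normal approximation (with continuity correction) for the p-value.
Step 5: p-value = 0.409176; compare to alpha = 0.05. fail to reject H0.

U_X = 20, p = 0.409176, fail to reject H0 at alpha = 0.05.


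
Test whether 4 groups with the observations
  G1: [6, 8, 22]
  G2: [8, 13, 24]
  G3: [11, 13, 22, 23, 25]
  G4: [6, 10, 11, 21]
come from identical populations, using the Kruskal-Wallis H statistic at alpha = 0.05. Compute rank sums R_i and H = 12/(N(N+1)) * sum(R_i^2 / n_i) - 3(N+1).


Step 1: Combine all N = 15 observations and assign midranks.
sorted (value, group, rank): (6,G1,1.5), (6,G4,1.5), (8,G1,3.5), (8,G2,3.5), (10,G4,5), (11,G3,6.5), (11,G4,6.5), (13,G2,8.5), (13,G3,8.5), (21,G4,10), (22,G1,11.5), (22,G3,11.5), (23,G3,13), (24,G2,14), (25,G3,15)
Step 2: Sum ranks within each group.
R_1 = 16.5 (n_1 = 3)
R_2 = 26 (n_2 = 3)
R_3 = 54.5 (n_3 = 5)
R_4 = 23 (n_4 = 4)
Step 3: H = 12/(N(N+1)) * sum(R_i^2/n_i) - 3(N+1)
     = 12/(15*16) * (16.5^2/3 + 26^2/3 + 54.5^2/5 + 23^2/4) - 3*16
     = 0.050000 * 1042.38 - 48
     = 4.119167.
Step 4: Ties present; correction factor C = 1 - 30/(15^3 - 15) = 0.991071. Corrected H = 4.119167 / 0.991071 = 4.156276.
Step 5: Under H0, H ~ chi^2(3); p-value = 0.245076.
Step 6: alpha = 0.05. fail to reject H0.

H = 4.1563, df = 3, p = 0.245076, fail to reject H0.


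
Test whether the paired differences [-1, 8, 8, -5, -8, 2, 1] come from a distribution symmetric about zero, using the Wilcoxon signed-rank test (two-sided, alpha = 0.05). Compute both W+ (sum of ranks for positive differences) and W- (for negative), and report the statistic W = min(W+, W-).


Step 1: Drop any zero differences (none here) and take |d_i|.
|d| = [1, 8, 8, 5, 8, 2, 1]
Step 2: Midrank |d_i| (ties get averaged ranks).
ranks: |1|->1.5, |8|->6, |8|->6, |5|->4, |8|->6, |2|->3, |1|->1.5
Step 3: Attach original signs; sum ranks with positive sign and with negative sign.
W+ = 6 + 6 + 3 + 1.5 = 16.5
W- = 1.5 + 4 + 6 = 11.5
(Check: W+ + W- = 28 should equal n(n+1)/2 = 28.)
Step 4: Test statistic W = min(W+, W-) = 11.5.
Step 5: Ties in |d|, so use the tie-corrected normal approximation.
        E[W] = n(n+1)/4 = 7*8/4 = 14.
        Tie groups: |d|=1 (t=2), |d|=8 (t=3); sum(t^3 - t) = 30.
        Var[W] = n(n+1)(2n+1)/24 - sum(t^3-t)/48 = 840/24 - 30/48 = 34.375.
        z = (W - E[W]) / sqrt(Var[W]) = (11.5 - 14) / 5.8630 = -0.4264.
        Two-sided p = 2*Phi(z) = 0.669815.
Step 6: alpha = 0.05. fail to reject H0.

W+ = 16.5, W- = 11.5, W = min = 11.5, p = 0.669815, fail to reject H0.


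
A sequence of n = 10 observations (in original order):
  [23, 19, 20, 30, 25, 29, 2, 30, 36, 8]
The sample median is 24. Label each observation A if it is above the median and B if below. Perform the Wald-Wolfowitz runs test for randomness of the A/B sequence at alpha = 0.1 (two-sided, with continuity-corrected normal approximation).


Step 1: Compute median = 24; label A = above, B = below.
Labels in order: BBBAAABAAB  (n_A = 5, n_B = 5)
Step 2: Count runs R = 5.
Step 3: Under H0 (random ordering), E[R] = 2*n_A*n_B/(n_A+n_B) + 1 = 2*5*5/10 + 1 = 6.0000.
        Var[R] = 2*n_A*n_B*(2*n_A*n_B - n_A - n_B) / ((n_A+n_B)^2 * (n_A+n_B-1)) = 2000/900 = 2.2222.
        SD[R] = 1.4907.
Step 4: Continuity-corrected z = (R + 0.5 - E[R]) / SD[R] = (5 + 0.5 - 6.0000) / 1.4907 = -0.3354.
Step 5: Two-sided p-value via normal approximation = 2*(1 - Phi(|z|)) = 0.737316.
Step 6: alpha = 0.1. fail to reject H0.

R = 5, z = -0.3354, p = 0.737316, fail to reject H0.


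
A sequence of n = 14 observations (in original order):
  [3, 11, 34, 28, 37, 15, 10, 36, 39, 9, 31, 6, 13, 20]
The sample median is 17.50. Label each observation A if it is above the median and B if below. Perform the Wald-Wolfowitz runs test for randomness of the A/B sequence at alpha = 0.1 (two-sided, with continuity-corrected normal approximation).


Step 1: Compute median = 17.50; label A = above, B = below.
Labels in order: BBAAABBAABABBA  (n_A = 7, n_B = 7)
Step 2: Count runs R = 8.
Step 3: Under H0 (random ordering), E[R] = 2*n_A*n_B/(n_A+n_B) + 1 = 2*7*7/14 + 1 = 8.0000.
        Var[R] = 2*n_A*n_B*(2*n_A*n_B - n_A - n_B) / ((n_A+n_B)^2 * (n_A+n_B-1)) = 8232/2548 = 3.2308.
        SD[R] = 1.7974.
Step 4: R = E[R], so z = 0 with no continuity correction.
Step 5: Two-sided p-value via normal approximation = 2*(1 - Phi(|z|)) = 1.000000.
Step 6: alpha = 0.1. fail to reject H0.

R = 8, z = 0.0000, p = 1.000000, fail to reject H0.


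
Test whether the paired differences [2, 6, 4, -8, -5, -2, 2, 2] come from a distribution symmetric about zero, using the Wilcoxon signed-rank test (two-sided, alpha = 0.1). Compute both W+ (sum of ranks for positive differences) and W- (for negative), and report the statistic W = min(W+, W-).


Step 1: Drop any zero differences (none here) and take |d_i|.
|d| = [2, 6, 4, 8, 5, 2, 2, 2]
Step 2: Midrank |d_i| (ties get averaged ranks).
ranks: |2|->2.5, |6|->7, |4|->5, |8|->8, |5|->6, |2|->2.5, |2|->2.5, |2|->2.5
Step 3: Attach original signs; sum ranks with positive sign and with negative sign.
W+ = 2.5 + 7 + 5 + 2.5 + 2.5 = 19.5
W- = 8 + 6 + 2.5 = 16.5
(Check: W+ + W- = 36 should equal n(n+1)/2 = 36.)
Step 4: Test statistic W = min(W+, W-) = 16.5.
Step 5: Ties in |d|, so use the tie-corrected normal approximation.
        E[W] = n(n+1)/4 = 8*9/4 = 18.
        Tie groups: |d|=2 (t=4); sum(t^3 - t) = 60.
        Var[W] = n(n+1)(2n+1)/24 - sum(t^3-t)/48 = 1224/24 - 60/48 = 49.75.
        z = (W - E[W]) / sqrt(Var[W]) = (16.5 - 18) / 7.0534 = -0.2127.
        Two-sided p = 2*Phi(z) = 0.831589.
Step 6: alpha = 0.1. fail to reject H0.

W+ = 19.5, W- = 16.5, W = min = 16.5, p = 0.831589, fail to reject H0.


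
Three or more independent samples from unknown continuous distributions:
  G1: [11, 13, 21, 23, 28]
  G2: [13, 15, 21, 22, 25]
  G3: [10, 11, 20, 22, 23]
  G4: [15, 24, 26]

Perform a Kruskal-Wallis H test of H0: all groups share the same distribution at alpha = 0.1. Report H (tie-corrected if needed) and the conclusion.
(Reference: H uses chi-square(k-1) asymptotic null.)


Step 1: Combine all N = 18 observations and assign midranks.
sorted (value, group, rank): (10,G3,1), (11,G1,2.5), (11,G3,2.5), (13,G1,4.5), (13,G2,4.5), (15,G2,6.5), (15,G4,6.5), (20,G3,8), (21,G1,9.5), (21,G2,9.5), (22,G2,11.5), (22,G3,11.5), (23,G1,13.5), (23,G3,13.5), (24,G4,15), (25,G2,16), (26,G4,17), (28,G1,18)
Step 2: Sum ranks within each group.
R_1 = 48 (n_1 = 5)
R_2 = 48 (n_2 = 5)
R_3 = 36.5 (n_3 = 5)
R_4 = 38.5 (n_4 = 3)
Step 3: H = 12/(N(N+1)) * sum(R_i^2/n_i) - 3(N+1)
     = 12/(18*19) * (48^2/5 + 48^2/5 + 36.5^2/5 + 38.5^2/3) - 3*19
     = 0.035088 * 1682.13 - 57
     = 2.022222.
Step 4: Ties present; correction factor C = 1 - 36/(18^3 - 18) = 0.993808. Corrected H = 2.022222 / 0.993808 = 2.034822.
Step 5: Under H0, H ~ chi^2(3); p-value = 0.565211.
Step 6: alpha = 0.1. fail to reject H0.

H = 2.0348, df = 3, p = 0.565211, fail to reject H0.


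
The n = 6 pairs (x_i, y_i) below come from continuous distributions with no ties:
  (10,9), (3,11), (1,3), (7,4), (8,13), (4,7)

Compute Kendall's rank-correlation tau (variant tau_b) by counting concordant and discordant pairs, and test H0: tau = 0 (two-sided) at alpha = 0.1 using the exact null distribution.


Step 1: Enumerate the 15 unordered pairs (i,j) with i<j and classify each by sign(x_j-x_i) * sign(y_j-y_i).
  (1,2):dx=-7,dy=+2->D; (1,3):dx=-9,dy=-6->C; (1,4):dx=-3,dy=-5->C; (1,5):dx=-2,dy=+4->D
  (1,6):dx=-6,dy=-2->C; (2,3):dx=-2,dy=-8->C; (2,4):dx=+4,dy=-7->D; (2,5):dx=+5,dy=+2->C
  (2,6):dx=+1,dy=-4->D; (3,4):dx=+6,dy=+1->C; (3,5):dx=+7,dy=+10->C; (3,6):dx=+3,dy=+4->C
  (4,5):dx=+1,dy=+9->C; (4,6):dx=-3,dy=+3->D; (5,6):dx=-4,dy=-6->C
Step 2: C = 10, D = 5, total pairs = 15.
Step 3: tau = (C - D)/(n(n-1)/2) = (10 - 5)/15 = 0.333333.
Step 4: Exact two-sided p-value (enumerate n! = 720 permutations of y under H0): p = 0.469444.
Step 5: alpha = 0.1. fail to reject H0.

tau_b = 0.3333 (C=10, D=5), p = 0.469444, fail to reject H0.


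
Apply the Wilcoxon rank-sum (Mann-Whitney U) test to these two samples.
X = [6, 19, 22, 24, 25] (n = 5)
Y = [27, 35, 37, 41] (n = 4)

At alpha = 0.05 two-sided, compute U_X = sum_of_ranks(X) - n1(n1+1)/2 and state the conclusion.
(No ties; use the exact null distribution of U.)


Step 1: Combine and sort all 9 observations; assign midranks.
sorted (value, group): (6,X), (19,X), (22,X), (24,X), (25,X), (27,Y), (35,Y), (37,Y), (41,Y)
ranks: 6->1, 19->2, 22->3, 24->4, 25->5, 27->6, 35->7, 37->8, 41->9
Step 2: Rank sum for X: R1 = 1 + 2 + 3 + 4 + 5 = 15.
Step 3: U_X = R1 - n1(n1+1)/2 = 15 - 5*6/2 = 15 - 15 = 0.
       U_Y = n1*n2 - U_X = 20 - 0 = 20.
Step 4: No ties, so the exact null distribution of U (based on enumerating the C(9,5) = 126 equally likely rank assignments) gives the two-sided p-value.
Step 5: p-value = 0.015873; compare to alpha = 0.05. reject H0.

U_X = 0, p = 0.015873, reject H0 at alpha = 0.05.


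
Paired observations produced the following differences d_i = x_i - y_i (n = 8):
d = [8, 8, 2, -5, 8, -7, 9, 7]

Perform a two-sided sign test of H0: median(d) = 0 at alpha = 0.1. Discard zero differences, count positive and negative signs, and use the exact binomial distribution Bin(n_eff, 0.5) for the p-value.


Step 1: Discard zero differences. Original n = 8; n_eff = number of nonzero differences = 8.
Nonzero differences (with sign): +8, +8, +2, -5, +8, -7, +9, +7
Step 2: Count signs: positive = 6, negative = 2.
Step 3: Under H0: P(positive) = 0.5, so the number of positives S ~ Bin(8, 0.5).
Step 4: Two-sided exact p-value = sum of Bin(8,0.5) probabilities at or below the observed probability = 0.289062.
Step 5: alpha = 0.1. fail to reject H0.

n_eff = 8, pos = 6, neg = 2, p = 0.289062, fail to reject H0.


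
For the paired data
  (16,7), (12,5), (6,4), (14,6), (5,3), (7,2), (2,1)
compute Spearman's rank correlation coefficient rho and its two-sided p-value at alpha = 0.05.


Step 1: Rank x and y separately (midranks; no ties here).
rank(x): 16->7, 12->5, 6->3, 14->6, 5->2, 7->4, 2->1
rank(y): 7->7, 5->5, 4->4, 6->6, 3->3, 2->2, 1->1
Step 2: d_i = R_x(i) - R_y(i); compute d_i^2.
  (7-7)^2=0, (5-5)^2=0, (3-4)^2=1, (6-6)^2=0, (2-3)^2=1, (4-2)^2=4, (1-1)^2=0
sum(d^2) = 6.
Step 3: rho = 1 - 6*6 / (7*(7^2 - 1)) = 1 - 36/336 = 0.892857.
Step 4: Under H0, t = rho * sqrt((n-2)/(1-rho^2)) = 4.4333 ~ t(5).
Step 5: Two-sided p-value from the t-distribution with 5 df = 0.006807.
Step 6: alpha = 0.05. reject H0.

rho = 0.8929, p = 0.006807, reject H0 at alpha = 0.05.


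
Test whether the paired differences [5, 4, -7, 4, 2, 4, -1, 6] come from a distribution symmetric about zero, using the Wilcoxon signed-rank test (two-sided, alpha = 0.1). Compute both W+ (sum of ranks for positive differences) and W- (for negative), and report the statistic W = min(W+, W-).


Step 1: Drop any zero differences (none here) and take |d_i|.
|d| = [5, 4, 7, 4, 2, 4, 1, 6]
Step 2: Midrank |d_i| (ties get averaged ranks).
ranks: |5|->6, |4|->4, |7|->8, |4|->4, |2|->2, |4|->4, |1|->1, |6|->7
Step 3: Attach original signs; sum ranks with positive sign and with negative sign.
W+ = 6 + 4 + 4 + 2 + 4 + 7 = 27
W- = 8 + 1 = 9
(Check: W+ + W- = 36 should equal n(n+1)/2 = 36.)
Step 4: Test statistic W = min(W+, W-) = 9.
Step 5: Ties in |d|, so use the tie-corrected normal approximation.
        E[W] = n(n+1)/4 = 8*9/4 = 18.
        Tie groups: |d|=4 (t=3); sum(t^3 - t) = 24.
        Var[W] = n(n+1)(2n+1)/24 - sum(t^3-t)/48 = 1224/24 - 24/48 = 50.5.
        z = (W - E[W]) / sqrt(Var[W]) = (9 - 18) / 7.1063 = -1.2665.
        Two-sided p = 2*Phi(z) = 0.205343.
Step 6: alpha = 0.1. fail to reject H0.

W+ = 27, W- = 9, W = min = 9, p = 0.205343, fail to reject H0.


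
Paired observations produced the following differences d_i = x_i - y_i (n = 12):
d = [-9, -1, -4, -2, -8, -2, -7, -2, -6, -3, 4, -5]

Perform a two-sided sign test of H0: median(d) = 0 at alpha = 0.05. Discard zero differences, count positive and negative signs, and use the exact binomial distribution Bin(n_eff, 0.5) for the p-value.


Step 1: Discard zero differences. Original n = 12; n_eff = number of nonzero differences = 12.
Nonzero differences (with sign): -9, -1, -4, -2, -8, -2, -7, -2, -6, -3, +4, -5
Step 2: Count signs: positive = 1, negative = 11.
Step 3: Under H0: P(positive) = 0.5, so the number of positives S ~ Bin(12, 0.5).
Step 4: Two-sided exact p-value = sum of Bin(12,0.5) probabilities at or below the observed probability = 0.006348.
Step 5: alpha = 0.05. reject H0.

n_eff = 12, pos = 1, neg = 11, p = 0.006348, reject H0.


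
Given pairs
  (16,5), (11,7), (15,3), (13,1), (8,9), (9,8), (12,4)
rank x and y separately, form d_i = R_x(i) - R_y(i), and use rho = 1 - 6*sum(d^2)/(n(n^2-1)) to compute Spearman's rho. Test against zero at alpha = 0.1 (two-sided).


Step 1: Rank x and y separately (midranks; no ties here).
rank(x): 16->7, 11->3, 15->6, 13->5, 8->1, 9->2, 12->4
rank(y): 5->4, 7->5, 3->2, 1->1, 9->7, 8->6, 4->3
Step 2: d_i = R_x(i) - R_y(i); compute d_i^2.
  (7-4)^2=9, (3-5)^2=4, (6-2)^2=16, (5-1)^2=16, (1-7)^2=36, (2-6)^2=16, (4-3)^2=1
sum(d^2) = 98.
Step 3: rho = 1 - 6*98 / (7*(7^2 - 1)) = 1 - 588/336 = -0.750000.
Step 4: Under H0, t = rho * sqrt((n-2)/(1-rho^2)) = -2.5355 ~ t(5).
Step 5: Two-sided p-value from the t-distribution with 5 df = 0.052181.
Step 6: alpha = 0.1. reject H0.

rho = -0.7500, p = 0.052181, reject H0 at alpha = 0.1.
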